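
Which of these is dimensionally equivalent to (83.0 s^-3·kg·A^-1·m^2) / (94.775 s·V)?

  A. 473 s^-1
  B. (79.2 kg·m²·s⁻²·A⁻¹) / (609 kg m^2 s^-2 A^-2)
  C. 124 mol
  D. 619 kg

A.

Reference: [kg·m²·s⁻³·A⁻¹] / [kg·m²·s⁻²·A⁻¹] = s⁻¹.
Each option:
  A. s⁻¹  ← same
  B. [kg·m²·s⁻²·A⁻¹] / [kg·m²·s⁻²·A⁻²] = A
  C. mol
  D. kg
Only A. matches s⁻¹.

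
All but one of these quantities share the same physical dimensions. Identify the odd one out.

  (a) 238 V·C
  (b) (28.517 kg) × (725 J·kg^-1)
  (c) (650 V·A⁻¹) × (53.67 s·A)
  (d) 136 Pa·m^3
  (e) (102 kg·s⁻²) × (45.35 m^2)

Reduce each to base SI dimensions:
  (a) C·V = s·A·J·C⁻¹ = kg·m²·s⁻²
  (b) [kg] · [m²·s⁻²] = kg·m²·s⁻²
  (c) [kg·m²·s⁻³·A⁻²] · [s·A] = kg·m²·s⁻²·A⁻¹
  (d) Pa·m³ = N·m⁻²·m³ = kg·m²·s⁻²
  (e) [kg·s⁻²] · [m²] = kg·m²·s⁻²
All reduce to kg·m²·s⁻² except (c), which is kg·m²·s⁻²·A⁻¹.

(c)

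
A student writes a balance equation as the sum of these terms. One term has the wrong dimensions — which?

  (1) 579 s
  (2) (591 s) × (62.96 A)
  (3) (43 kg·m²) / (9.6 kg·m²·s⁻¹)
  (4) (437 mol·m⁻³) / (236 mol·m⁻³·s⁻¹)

Dimensions:
  (1) s
  (2) [s] · [A] = s·A
  (3) [kg·m²] / [kg·m²·s⁻¹] = s
  (4) [m⁻³·mol] / [m⁻³·s⁻¹·mol] = s
All reduce to s except (2), which is s·A.

(2)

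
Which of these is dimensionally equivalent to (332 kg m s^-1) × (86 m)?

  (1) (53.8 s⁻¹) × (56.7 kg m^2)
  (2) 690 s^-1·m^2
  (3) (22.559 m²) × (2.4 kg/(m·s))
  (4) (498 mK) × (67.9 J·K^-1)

Reference: [kg·m·s⁻¹] · [m] = kg·m²·s⁻¹.
Each option:
  (1) [s⁻¹] · [kg·m²] = kg·m²·s⁻¹  ← same
  (2) m²·s⁻¹
  (3) [m²] · [kg·m⁻¹·s⁻¹] = kg·m·s⁻¹
  (4) [K] · [kg·m²·s⁻²·K⁻¹] = kg·m²·s⁻²
Only (1) matches kg·m²·s⁻¹.

(1)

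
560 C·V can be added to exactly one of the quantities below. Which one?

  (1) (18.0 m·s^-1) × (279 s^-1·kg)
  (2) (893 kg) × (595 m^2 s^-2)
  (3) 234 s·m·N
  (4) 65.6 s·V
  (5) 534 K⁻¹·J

Reference: C·V = s·A·J·C⁻¹ = kg·m²·s⁻².
Each option:
  (1) [m·s⁻¹] · [kg·s⁻¹] = kg·m·s⁻²
  (2) [kg] · [m²·s⁻²] = kg·m²·s⁻²  ← same
  (3) N·m·s = kg·m·s⁻²·m·s = kg·m²·s⁻¹
  (4) V·s = J·C⁻¹·s = kg·m²·s⁻²·A⁻¹
  (5) J·K⁻¹ = N·m·K⁻¹ = kg·m²·s⁻²·K⁻¹
Only (2) matches kg·m²·s⁻².

(2)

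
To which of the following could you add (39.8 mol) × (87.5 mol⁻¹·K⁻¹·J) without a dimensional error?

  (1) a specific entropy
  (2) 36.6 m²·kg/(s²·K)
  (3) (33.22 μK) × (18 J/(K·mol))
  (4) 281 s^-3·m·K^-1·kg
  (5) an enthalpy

Reference: [mol] · [kg·m²·s⁻²·K⁻¹·mol⁻¹] = kg·m²·s⁻²·K⁻¹.
Each option:
  (1) [specific entropy] = m²·s⁻²·K⁻¹
  (2) kg·m²·s⁻²·K⁻¹  ← same
  (3) [K] · [kg·m²·s⁻²·K⁻¹·mol⁻¹] = kg·m²·s⁻²·mol⁻¹
  (4) kg·m·s⁻³·K⁻¹
  (5) [enthalpy] = kg·m²·s⁻²
Only (2) matches kg·m²·s⁻²·K⁻¹.

(2)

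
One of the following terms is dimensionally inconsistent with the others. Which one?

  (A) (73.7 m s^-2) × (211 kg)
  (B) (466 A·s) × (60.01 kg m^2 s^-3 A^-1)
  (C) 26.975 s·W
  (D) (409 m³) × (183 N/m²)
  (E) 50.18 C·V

(A)

In SI base units:
  (A) [m·s⁻²] · [kg] = kg·m·s⁻²
  (B) [s·A] · [kg·m²·s⁻³·A⁻¹] = kg·m²·s⁻²
  (C) W·s = J·s⁻¹·s = kg·m²·s⁻²
  (D) [m³] · [kg·m⁻¹·s⁻²] = kg·m²·s⁻²
  (E) C·V = s·A·J·C⁻¹ = kg·m²·s⁻²
All reduce to kg·m²·s⁻² except (A), which is kg·m·s⁻².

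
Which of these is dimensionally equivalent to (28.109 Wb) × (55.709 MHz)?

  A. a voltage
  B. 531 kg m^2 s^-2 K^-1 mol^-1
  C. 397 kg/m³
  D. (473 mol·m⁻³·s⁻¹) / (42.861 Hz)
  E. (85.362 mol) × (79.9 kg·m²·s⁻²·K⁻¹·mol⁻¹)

A.

Reference: [kg·m²·s⁻²·A⁻¹] · [s⁻¹] = kg·m²·s⁻³·A⁻¹.
Each option:
  A. [voltage] = kg·m²·s⁻³·A⁻¹  ← same
  B. kg·m²·s⁻²·K⁻¹·mol⁻¹
  C. kg·m⁻³
  D. [m⁻³·s⁻¹·mol] / [s⁻¹] = m⁻³·mol
  E. [mol] · [kg·m²·s⁻²·K⁻¹·mol⁻¹] = kg·m²·s⁻²·K⁻¹
Only A. matches kg·m²·s⁻³·A⁻¹.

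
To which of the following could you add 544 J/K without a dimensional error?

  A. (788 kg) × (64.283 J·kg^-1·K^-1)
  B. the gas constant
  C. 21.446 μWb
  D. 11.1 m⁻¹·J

Reference: J·K⁻¹ = N·m·K⁻¹ = kg·m²·s⁻²·K⁻¹.
Each option:
  A. [kg] · [m²·s⁻²·K⁻¹] = kg·m²·s⁻²·K⁻¹  ← same
  B. [gas constant] = kg·m²·s⁻²·K⁻¹·mol⁻¹
  C. Wb = V·s = kg·m²·s⁻²·A⁻¹
  D. J·m⁻¹ = N·m·m⁻¹ = kg·m·s⁻²
Only A. matches kg·m²·s⁻²·K⁻¹.

A.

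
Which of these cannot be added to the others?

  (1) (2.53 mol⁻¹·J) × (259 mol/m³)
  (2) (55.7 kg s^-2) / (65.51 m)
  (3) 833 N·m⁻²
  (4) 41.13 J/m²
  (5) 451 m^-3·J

(4)

Expand each in SI base units:
  (1) [kg·m²·s⁻²·mol⁻¹] · [m⁻³·mol] = kg·m⁻¹·s⁻²
  (2) [kg·s⁻²] / [m] = kg·m⁻¹·s⁻²
  (3) N·m⁻² = kg·m·s⁻²·m⁻² = kg·m⁻¹·s⁻²
  (4) J·m⁻² = N·m·m⁻² = kg·s⁻²
  (5) J·m⁻³ = N·m·m⁻³ = kg·m⁻¹·s⁻²
All reduce to kg·m⁻¹·s⁻² except (4), which is kg·s⁻².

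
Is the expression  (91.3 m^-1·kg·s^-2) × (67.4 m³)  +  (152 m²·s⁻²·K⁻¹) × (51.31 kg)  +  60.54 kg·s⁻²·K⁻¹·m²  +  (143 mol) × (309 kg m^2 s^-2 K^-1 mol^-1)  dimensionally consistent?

No

Dimensions:
  (91.3 m^-1·kg·s^-2) × (67.4 m³):  [kg·m⁻¹·s⁻²] · [m³] = kg·m²·s⁻²
  (152 m²·s⁻²·K⁻¹) × (51.31 kg):  [m²·s⁻²·K⁻¹] · [kg] = kg·m²·s⁻²·K⁻¹
  60.54 kg·s⁻²·K⁻¹·m²:  kg·m²·s⁻²·K⁻¹
  (143 mol) × (309 kg m^2 s^-2 K^-1 mol^-1):  [mol] · [kg·m²·s⁻²·K⁻¹·mol⁻¹] = kg·m²·s⁻²·K⁻¹
The terms do not share a single dimension (kg·m²·s⁻² vs kg·m²·s⁻²·K⁻¹).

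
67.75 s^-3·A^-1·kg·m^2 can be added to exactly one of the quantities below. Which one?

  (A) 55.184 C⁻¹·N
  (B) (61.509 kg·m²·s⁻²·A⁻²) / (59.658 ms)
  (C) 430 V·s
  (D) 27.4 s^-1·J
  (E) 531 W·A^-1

Reference: kg·m²·s⁻³·A⁻¹.
Each option:
  (A) N·C⁻¹ = kg·m·s⁻²·(s·A)⁻¹ = kg·m·s⁻³·A⁻¹
  (B) [kg·m²·s⁻²·A⁻²] / [s] = kg·m²·s⁻³·A⁻²
  (C) V·s = J·C⁻¹·s = kg·m²·s⁻²·A⁻¹
  (D) J·s⁻¹ = N·m·s⁻¹ = kg·m²·s⁻³
  (E) W·A⁻¹ = J·s⁻¹·A⁻¹ = kg·m²·s⁻³·A⁻¹  ← same
Only (E) matches kg·m²·s⁻³·A⁻¹.

(E)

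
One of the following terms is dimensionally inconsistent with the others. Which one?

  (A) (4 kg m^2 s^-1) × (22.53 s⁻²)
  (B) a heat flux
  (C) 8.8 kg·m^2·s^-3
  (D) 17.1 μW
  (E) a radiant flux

In SI base units:
  (A) [kg·m²·s⁻¹] · [s⁻²] = kg·m²·s⁻³
  (B) [heat flux] = kg·s⁻³
  (C) kg·m²·s⁻³
  (D) W = J·s⁻¹ = kg·m²·s⁻³
  (E) [radiant flux] = kg·m²·s⁻³
All reduce to kg·m²·s⁻³ except (B), which is kg·s⁻³.

(B)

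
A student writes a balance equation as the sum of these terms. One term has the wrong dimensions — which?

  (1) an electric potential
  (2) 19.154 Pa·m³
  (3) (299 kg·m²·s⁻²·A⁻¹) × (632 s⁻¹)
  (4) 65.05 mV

(2)

Expand each in SI base units:
  (1) [electric potential] = kg·m²·s⁻³·A⁻¹
  (2) Pa·m³ = N·m⁻²·m³ = kg·m²·s⁻²
  (3) [kg·m²·s⁻²·A⁻¹] · [s⁻¹] = kg·m²·s⁻³·A⁻¹
  (4) V = J·C⁻¹ = kg·m²·s⁻³·A⁻¹
All reduce to kg·m²·s⁻³·A⁻¹ except (2), which is kg·m²·s⁻².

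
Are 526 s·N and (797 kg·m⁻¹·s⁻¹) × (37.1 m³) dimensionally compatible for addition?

No

Dimensions:
  526 s·N:  N·s = kg·m·s⁻²·s = kg·m·s⁻¹
  (797 kg·m⁻¹·s⁻¹) × (37.1 m³):  [kg·m⁻¹·s⁻¹] · [m³] = kg·m²·s⁻¹
kg·m·s⁻¹ ≠ kg·m²·s⁻¹, so they cannot be added.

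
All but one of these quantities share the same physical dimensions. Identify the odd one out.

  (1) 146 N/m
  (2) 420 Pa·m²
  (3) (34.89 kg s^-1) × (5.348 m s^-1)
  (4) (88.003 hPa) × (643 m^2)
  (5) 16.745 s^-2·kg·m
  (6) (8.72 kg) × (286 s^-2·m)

(1)

Work out the base dimensions of each:
  (1) N·m⁻¹ = kg·m·s⁻²·m⁻¹ = kg·s⁻²
  (2) Pa·m² = N·m⁻²·m² = kg·m·s⁻²
  (3) [kg·s⁻¹] · [m·s⁻¹] = kg·m·s⁻²
  (4) [kg·m⁻¹·s⁻²] · [m²] = kg·m·s⁻²
  (5) kg·m·s⁻²
  (6) [kg] · [m·s⁻²] = kg·m·s⁻²
All reduce to kg·m·s⁻² except (1), which is kg·s⁻².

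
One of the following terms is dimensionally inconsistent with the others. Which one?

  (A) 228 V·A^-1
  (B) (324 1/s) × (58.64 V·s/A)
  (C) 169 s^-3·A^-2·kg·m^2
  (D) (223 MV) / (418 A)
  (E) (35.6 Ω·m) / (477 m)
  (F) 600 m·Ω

(F)

Reduce each to base SI dimensions:
  (A) V·A⁻¹ = J·C⁻¹·A⁻¹ = kg·m²·s⁻³·A⁻²
  (B) [s⁻¹] · [kg·m²·s⁻²·A⁻²] = kg·m²·s⁻³·A⁻²
  (C) kg·m²·s⁻³·A⁻²
  (D) [kg·m²·s⁻³·A⁻¹] / [A] = kg·m²·s⁻³·A⁻²
  (E) [kg·m³·s⁻³·A⁻²] / [m] = kg·m²·s⁻³·A⁻²
  (F) Ω·m = V·A⁻¹·m = kg·m³·s⁻³·A⁻²
All reduce to kg·m²·s⁻³·A⁻² except (F), which is kg·m³·s⁻³·A⁻².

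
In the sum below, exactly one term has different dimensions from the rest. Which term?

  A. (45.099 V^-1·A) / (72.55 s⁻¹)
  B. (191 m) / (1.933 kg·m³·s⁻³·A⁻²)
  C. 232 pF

Reduce each to base SI dimensions:
  A. [kg⁻¹·m⁻²·s³·A²] / [s⁻¹] = kg⁻¹·m⁻²·s⁴·A²
  B. [m] / [kg·m³·s⁻³·A⁻²] = kg⁻¹·m⁻²·s³·A²
  C. F = C·V⁻¹ = kg⁻¹·m⁻²·s⁴·A²
All reduce to kg⁻¹·m⁻²·s⁴·A² except B., which is kg⁻¹·m⁻²·s³·A².

B.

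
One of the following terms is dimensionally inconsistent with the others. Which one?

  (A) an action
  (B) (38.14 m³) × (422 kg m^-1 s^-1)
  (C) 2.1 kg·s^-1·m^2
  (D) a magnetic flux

Reduce each to base SI dimensions:
  (A) [action] = kg·m²·s⁻¹
  (B) [m³] · [kg·m⁻¹·s⁻¹] = kg·m²·s⁻¹
  (C) kg·m²·s⁻¹
  (D) [magnetic flux] = kg·m²·s⁻²·A⁻¹
All reduce to kg·m²·s⁻¹ except (D), which is kg·m²·s⁻²·A⁻¹.

(D)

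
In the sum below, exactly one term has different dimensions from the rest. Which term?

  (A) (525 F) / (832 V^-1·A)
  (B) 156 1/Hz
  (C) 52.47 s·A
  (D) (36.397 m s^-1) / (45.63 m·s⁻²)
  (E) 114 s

Expand each in SI base units:
  (A) [kg⁻¹·m⁻²·s⁴·A²] / [kg⁻¹·m⁻²·s³·A²] = s
  (B) Hz⁻¹ = (s⁻¹)⁻¹ = s
  (C) A·s = s·A
  (D) [m·s⁻¹] / [m·s⁻²] = s
  (E) s
All reduce to s except (C), which is s·A.

(C)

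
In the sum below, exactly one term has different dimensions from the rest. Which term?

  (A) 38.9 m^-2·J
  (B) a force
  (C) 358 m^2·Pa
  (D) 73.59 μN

(A)

Work out the base dimensions of each:
  (A) J·m⁻² = N·m·m⁻² = kg·s⁻²
  (B) [force] = kg·m·s⁻²
  (C) Pa·m² = N·m⁻²·m² = kg·m·s⁻²
  (D) N = kg·m·s⁻²
All reduce to kg·m·s⁻² except (A), which is kg·s⁻².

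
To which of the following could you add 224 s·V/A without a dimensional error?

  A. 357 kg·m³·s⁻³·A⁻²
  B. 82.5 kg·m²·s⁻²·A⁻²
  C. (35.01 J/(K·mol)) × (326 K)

Reference: V·s·A⁻¹ = J·C⁻¹·s·A⁻¹ = kg·m²·s⁻²·A⁻².
Each option:
  A. kg·m³·s⁻³·A⁻²
  B. kg·m²·s⁻²·A⁻²  ← same
  C. [kg·m²·s⁻²·K⁻¹·mol⁻¹] · [K] = kg·m²·s⁻²·mol⁻¹
Only B. matches kg·m²·s⁻²·A⁻².

B.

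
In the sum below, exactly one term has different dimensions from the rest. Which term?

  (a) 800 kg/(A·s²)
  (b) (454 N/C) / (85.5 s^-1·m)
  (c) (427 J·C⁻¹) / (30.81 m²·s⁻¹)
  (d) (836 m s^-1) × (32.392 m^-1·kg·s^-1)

(d)

Work out the base dimensions of each:
  (a) kg·s⁻²·A⁻¹
  (b) [kg·m·s⁻³·A⁻¹] / [m·s⁻¹] = kg·s⁻²·A⁻¹
  (c) [kg·m²·s⁻³·A⁻¹] / [m²·s⁻¹] = kg·s⁻²·A⁻¹
  (d) [m·s⁻¹] · [kg·m⁻¹·s⁻¹] = kg·s⁻²
All reduce to kg·s⁻²·A⁻¹ except (d), which is kg·s⁻².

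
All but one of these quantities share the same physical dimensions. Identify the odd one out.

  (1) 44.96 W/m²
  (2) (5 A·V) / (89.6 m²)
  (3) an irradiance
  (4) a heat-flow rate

Dimensions:
  (1) W·m⁻² = J·s⁻¹·m⁻² = kg·s⁻³
  (2) [kg·m²·s⁻³] / [m²] = kg·s⁻³
  (3) [irradiance] = kg·s⁻³
  (4) [heat-flow rate] = kg·m²·s⁻³
All reduce to kg·s⁻³ except (4), which is kg·m²·s⁻³.

(4)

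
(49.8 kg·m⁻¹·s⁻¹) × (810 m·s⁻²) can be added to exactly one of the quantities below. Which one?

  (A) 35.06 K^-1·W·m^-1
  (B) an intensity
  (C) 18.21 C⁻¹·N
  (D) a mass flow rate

Reference: [kg·m⁻¹·s⁻¹] · [m·s⁻²] = kg·s⁻³.
Each option:
  (A) W·m⁻¹·K⁻¹ = J·s⁻¹·m⁻¹·K⁻¹ = kg·m·s⁻³·K⁻¹
  (B) [intensity] = kg·s⁻³  ← same
  (C) N·C⁻¹ = kg·m·s⁻²·(s·A)⁻¹ = kg·m·s⁻³·A⁻¹
  (D) [mass flow rate] = kg·s⁻¹
Only (B) matches kg·s⁻³.

(B)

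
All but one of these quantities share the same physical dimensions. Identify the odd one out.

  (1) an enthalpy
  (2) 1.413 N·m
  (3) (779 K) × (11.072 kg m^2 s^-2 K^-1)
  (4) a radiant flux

(4)

Reduce each to base SI dimensions:
  (1) [enthalpy] = kg·m²·s⁻²
  (2) N·m = kg·m·s⁻²·m = kg·m²·s⁻²
  (3) [K] · [kg·m²·s⁻²·K⁻¹] = kg·m²·s⁻²
  (4) [radiant flux] = kg·m²·s⁻³
All reduce to kg·m²·s⁻² except (4), which is kg·m²·s⁻³.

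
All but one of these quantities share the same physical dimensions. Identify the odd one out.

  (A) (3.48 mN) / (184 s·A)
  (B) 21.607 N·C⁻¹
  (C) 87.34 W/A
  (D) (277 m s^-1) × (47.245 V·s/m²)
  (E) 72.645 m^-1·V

Work out the base dimensions of each:
  (A) [kg·m·s⁻²] / [s·A] = kg·m·s⁻³·A⁻¹
  (B) N·C⁻¹ = kg·m·s⁻²·(s·A)⁻¹ = kg·m·s⁻³·A⁻¹
  (C) W·A⁻¹ = J·s⁻¹·A⁻¹ = kg·m²·s⁻³·A⁻¹
  (D) [m·s⁻¹] · [kg·s⁻²·A⁻¹] = kg·m·s⁻³·A⁻¹
  (E) V·m⁻¹ = J·C⁻¹·m⁻¹ = kg·m·s⁻³·A⁻¹
All reduce to kg·m·s⁻³·A⁻¹ except (C), which is kg·m²·s⁻³·A⁻¹.

(C)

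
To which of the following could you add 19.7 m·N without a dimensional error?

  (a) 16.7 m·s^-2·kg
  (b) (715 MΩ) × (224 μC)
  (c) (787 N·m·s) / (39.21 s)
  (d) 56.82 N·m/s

Reference: N·m = kg·m·s⁻²·m = kg·m²·s⁻².
Each option:
  (a) kg·m·s⁻²
  (b) [kg·m²·s⁻³·A⁻²] · [s·A] = kg·m²·s⁻²·A⁻¹
  (c) [kg·m²·s⁻¹] / [s] = kg·m²·s⁻²  ← same
  (d) N·m·s⁻¹ = kg·m·s⁻²·m·s⁻¹ = kg·m²·s⁻³
Only (c) matches kg·m²·s⁻².

(c)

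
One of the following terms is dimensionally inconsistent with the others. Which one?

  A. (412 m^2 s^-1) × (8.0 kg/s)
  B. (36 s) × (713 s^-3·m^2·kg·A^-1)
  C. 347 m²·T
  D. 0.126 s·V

Work out the base dimensions of each:
  A. [m²·s⁻¹] · [kg·s⁻¹] = kg·m²·s⁻²
  B. [s] · [kg·m²·s⁻³·A⁻¹] = kg·m²·s⁻²·A⁻¹
  C. T·m² = Wb·m⁻²·m² = kg·m²·s⁻²·A⁻¹
  D. V·s = J·C⁻¹·s = kg·m²·s⁻²·A⁻¹
All reduce to kg·m²·s⁻²·A⁻¹ except A., which is kg·m²·s⁻².

A.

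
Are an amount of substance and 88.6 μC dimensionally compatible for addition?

Dimensions:
  an amount of substance:  [amount of substance] = mol
  88.6 μC:  C = s·A
mol ≠ s·A, so they cannot be added.

No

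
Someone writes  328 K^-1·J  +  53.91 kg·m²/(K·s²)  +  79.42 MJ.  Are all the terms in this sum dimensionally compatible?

Dimensions:
  328 K^-1·J:  J·K⁻¹ = N·m·K⁻¹ = kg·m²·s⁻²·K⁻¹
  53.91 kg·m²/(K·s²):  kg·m²·s⁻²·K⁻¹
  79.42 MJ:  J = N·m = kg·m²·s⁻²
The terms do not share a single dimension (kg·m²·s⁻² vs kg·m²·s⁻²·K⁻¹).

No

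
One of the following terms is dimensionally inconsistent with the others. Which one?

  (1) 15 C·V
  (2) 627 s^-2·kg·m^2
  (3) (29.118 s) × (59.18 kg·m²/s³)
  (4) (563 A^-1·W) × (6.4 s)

Expand each in SI base units:
  (1) C·V = s·A·J·C⁻¹ = kg·m²·s⁻²
  (2) kg·m²·s⁻²
  (3) [s] · [kg·m²·s⁻³] = kg·m²·s⁻²
  (4) [kg·m²·s⁻³·A⁻¹] · [s] = kg·m²·s⁻²·A⁻¹
All reduce to kg·m²·s⁻² except (4), which is kg·m²·s⁻²·A⁻¹.

(4)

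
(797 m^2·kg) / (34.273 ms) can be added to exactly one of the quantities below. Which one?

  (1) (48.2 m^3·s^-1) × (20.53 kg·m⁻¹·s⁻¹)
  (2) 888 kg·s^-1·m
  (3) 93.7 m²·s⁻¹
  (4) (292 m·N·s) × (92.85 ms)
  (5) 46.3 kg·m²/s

(5)

Reference: [kg·m²] / [s] = kg·m²·s⁻¹.
Each option:
  (1) [m³·s⁻¹] · [kg·m⁻¹·s⁻¹] = kg·m²·s⁻²
  (2) kg·m·s⁻¹
  (3) m²·s⁻¹
  (4) [kg·m²·s⁻¹] · [s] = kg·m²
  (5) kg·m²·s⁻¹  ← same
Only (5) matches kg·m²·s⁻¹.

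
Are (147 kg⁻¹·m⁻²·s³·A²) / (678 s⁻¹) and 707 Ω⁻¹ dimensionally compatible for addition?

Reduce each to base SI dimensions:
  (147 kg⁻¹·m⁻²·s³·A²) / (678 s⁻¹):  [kg⁻¹·m⁻²·s³·A²] / [s⁻¹] = kg⁻¹·m⁻²·s⁴·A²
  707 Ω⁻¹:  Ω⁻¹ = (V·A⁻¹)⁻¹ = kg⁻¹·m⁻²·s³·A²
kg⁻¹·m⁻²·s⁴·A² ≠ kg⁻¹·m⁻²·s³·A², so they cannot be added.

No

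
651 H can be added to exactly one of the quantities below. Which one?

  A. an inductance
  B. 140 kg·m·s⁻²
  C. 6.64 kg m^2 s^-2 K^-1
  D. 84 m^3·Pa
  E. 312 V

A.

Reference: H = V·s·A⁻¹ = kg·m²·s⁻²·A⁻².
Each option:
  A. [inductance] = kg·m²·s⁻²·A⁻²  ← same
  B. kg·m·s⁻²
  C. kg·m²·s⁻²·K⁻¹
  D. Pa·m³ = N·m⁻²·m³ = kg·m²·s⁻²
  E. V = J·C⁻¹ = kg·m²·s⁻³·A⁻¹
Only A. matches kg·m²·s⁻²·A⁻².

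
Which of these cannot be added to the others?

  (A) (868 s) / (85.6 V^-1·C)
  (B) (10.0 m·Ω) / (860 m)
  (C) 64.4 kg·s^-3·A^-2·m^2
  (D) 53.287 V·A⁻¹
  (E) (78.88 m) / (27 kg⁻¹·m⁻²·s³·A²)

(E)

Expand each in SI base units:
  (A) [s] / [kg⁻¹·m⁻²·s⁴·A²] = kg·m²·s⁻³·A⁻²
  (B) [kg·m³·s⁻³·A⁻²] / [m] = kg·m²·s⁻³·A⁻²
  (C) kg·m²·s⁻³·A⁻²
  (D) V·A⁻¹ = J·C⁻¹·A⁻¹ = kg·m²·s⁻³·A⁻²
  (E) [m] / [kg⁻¹·m⁻²·s³·A²] = kg·m³·s⁻³·A⁻²
All reduce to kg·m²·s⁻³·A⁻² except (E), which is kg·m³·s⁻³·A⁻².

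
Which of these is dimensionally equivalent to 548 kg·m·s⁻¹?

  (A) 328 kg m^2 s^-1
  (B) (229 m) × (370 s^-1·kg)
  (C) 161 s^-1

(B)

Reference: kg·m·s⁻¹.
Each option:
  (A) kg·m²·s⁻¹
  (B) [m] · [kg·s⁻¹] = kg·m·s⁻¹  ← same
  (C) s⁻¹
Only (B) matches kg·m·s⁻¹.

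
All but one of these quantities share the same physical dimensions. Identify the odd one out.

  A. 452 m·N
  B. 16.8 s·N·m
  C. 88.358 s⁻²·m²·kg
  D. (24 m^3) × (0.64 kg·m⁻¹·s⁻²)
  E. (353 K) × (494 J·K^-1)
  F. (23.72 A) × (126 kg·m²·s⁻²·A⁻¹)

Expand each in SI base units:
  A. N·m = kg·m·s⁻²·m = kg·m²·s⁻²
  B. N·m·s = kg·m·s⁻²·m·s = kg·m²·s⁻¹
  C. kg·m²·s⁻²
  D. [m³] · [kg·m⁻¹·s⁻²] = kg·m²·s⁻²
  E. [K] · [kg·m²·s⁻²·K⁻¹] = kg·m²·s⁻²
  F. [A] · [kg·m²·s⁻²·A⁻¹] = kg·m²·s⁻²
All reduce to kg·m²·s⁻² except B., which is kg·m²·s⁻¹.

B.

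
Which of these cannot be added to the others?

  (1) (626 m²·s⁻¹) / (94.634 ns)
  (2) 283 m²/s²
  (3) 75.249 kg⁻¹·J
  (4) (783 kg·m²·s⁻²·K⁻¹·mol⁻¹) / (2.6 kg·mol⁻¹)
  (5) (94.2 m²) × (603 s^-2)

(4)

In SI base units:
  (1) [m²·s⁻¹] / [s] = m²·s⁻²
  (2) m²·s⁻²
  (3) J·kg⁻¹ = N·m·kg⁻¹ = m²·s⁻²
  (4) [kg·m²·s⁻²·K⁻¹·mol⁻¹] / [kg·mol⁻¹] = m²·s⁻²·K⁻¹
  (5) [m²] · [s⁻²] = m²·s⁻²
All reduce to m²·s⁻² except (4), which is m²·s⁻²·K⁻¹.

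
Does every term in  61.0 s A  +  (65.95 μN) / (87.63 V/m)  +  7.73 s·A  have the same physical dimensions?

Yes

Expand each in SI base units:
  61.0 s A:  s·A
  (65.95 μN) / (87.63 V/m):  [kg·m·s⁻²] / [kg·m·s⁻³·A⁻¹] = s·A
  7.73 s·A:  A·s = s·A
Every term reduces to s·A.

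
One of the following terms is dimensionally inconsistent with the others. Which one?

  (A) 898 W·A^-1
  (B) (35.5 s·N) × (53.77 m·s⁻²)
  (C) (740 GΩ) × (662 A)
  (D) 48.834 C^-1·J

(B)

Reduce each to base SI dimensions:
  (A) W·A⁻¹ = J·s⁻¹·A⁻¹ = kg·m²·s⁻³·A⁻¹
  (B) [kg·m·s⁻¹] · [m·s⁻²] = kg·m²·s⁻³
  (C) [kg·m²·s⁻³·A⁻²] · [A] = kg·m²·s⁻³·A⁻¹
  (D) J·C⁻¹ = N·m·(s·A)⁻¹ = kg·m²·s⁻³·A⁻¹
All reduce to kg·m²·s⁻³·A⁻¹ except (B), which is kg·m²·s⁻³.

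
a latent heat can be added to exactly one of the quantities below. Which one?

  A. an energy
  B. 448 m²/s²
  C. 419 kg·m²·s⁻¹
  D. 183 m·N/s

B.

Reference: [latent heat] = m²·s⁻².
Each option:
  A. [energy] = kg·m²·s⁻²
  B. m²·s⁻²  ← same
  C. kg·m²·s⁻¹
  D. N·m·s⁻¹ = kg·m·s⁻²·m·s⁻¹ = kg·m²·s⁻³
Only B. matches m²·s⁻².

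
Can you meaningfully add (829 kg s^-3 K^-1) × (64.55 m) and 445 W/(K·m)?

Yes

In SI base units:
  (829 kg s^-3 K^-1) × (64.55 m):  [kg·s⁻³·K⁻¹] · [m] = kg·m·s⁻³·K⁻¹
  445 W/(K·m):  W·m⁻¹·K⁻¹ = J·s⁻¹·m⁻¹·K⁻¹ = kg·m·s⁻³·K⁻¹
Both are kg·m·s⁻³·K⁻¹, so they have the same dimensions and can be added.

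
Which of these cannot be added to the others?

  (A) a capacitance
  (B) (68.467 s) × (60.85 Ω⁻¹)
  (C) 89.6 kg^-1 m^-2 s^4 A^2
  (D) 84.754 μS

In SI base units:
  (A) [capacitance] = kg⁻¹·m⁻²·s⁴·A²
  (B) [s] · [kg⁻¹·m⁻²·s³·A²] = kg⁻¹·m⁻²·s⁴·A²
  (C) kg⁻¹·m⁻²·s⁴·A²
  (D) S = Ω⁻¹ = kg⁻¹·m⁻²·s³·A²
All reduce to kg⁻¹·m⁻²·s⁴·A² except (D), which is kg⁻¹·m⁻²·s³·A².

(D)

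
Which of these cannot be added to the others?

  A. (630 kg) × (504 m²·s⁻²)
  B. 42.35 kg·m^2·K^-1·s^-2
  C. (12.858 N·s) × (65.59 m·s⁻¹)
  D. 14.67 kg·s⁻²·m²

Dimensions:
  A. [kg] · [m²·s⁻²] = kg·m²·s⁻²
  B. kg·m²·s⁻²·K⁻¹
  C. [kg·m·s⁻¹] · [m·s⁻¹] = kg·m²·s⁻²
  D. kg·m²·s⁻²
All reduce to kg·m²·s⁻² except B., which is kg·m²·s⁻²·K⁻¹.

B.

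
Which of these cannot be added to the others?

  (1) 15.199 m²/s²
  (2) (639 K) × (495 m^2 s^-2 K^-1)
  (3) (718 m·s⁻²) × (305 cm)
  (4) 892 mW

Dimensions:
  (1) m²·s⁻²
  (2) [K] · [m²·s⁻²·K⁻¹] = m²·s⁻²
  (3) [m·s⁻²] · [m] = m²·s⁻²
  (4) W = J·s⁻¹ = kg·m²·s⁻³
All reduce to m²·s⁻² except (4), which is kg·m²·s⁻³.

(4)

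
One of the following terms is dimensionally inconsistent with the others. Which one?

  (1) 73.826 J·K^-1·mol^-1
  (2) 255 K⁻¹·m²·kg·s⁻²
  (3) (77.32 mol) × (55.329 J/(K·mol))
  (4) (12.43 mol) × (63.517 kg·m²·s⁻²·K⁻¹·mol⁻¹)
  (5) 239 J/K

(1)

Expand each in SI base units:
  (1) J·mol⁻¹·K⁻¹ = N·m·mol⁻¹·K⁻¹ = kg·m²·s⁻²·K⁻¹·mol⁻¹
  (2) kg·m²·s⁻²·K⁻¹
  (3) [mol] · [kg·m²·s⁻²·K⁻¹·mol⁻¹] = kg·m²·s⁻²·K⁻¹
  (4) [mol] · [kg·m²·s⁻²·K⁻¹·mol⁻¹] = kg·m²·s⁻²·K⁻¹
  (5) J·K⁻¹ = N·m·K⁻¹ = kg·m²·s⁻²·K⁻¹
All reduce to kg·m²·s⁻²·K⁻¹ except (1), which is kg·m²·s⁻²·K⁻¹·mol⁻¹.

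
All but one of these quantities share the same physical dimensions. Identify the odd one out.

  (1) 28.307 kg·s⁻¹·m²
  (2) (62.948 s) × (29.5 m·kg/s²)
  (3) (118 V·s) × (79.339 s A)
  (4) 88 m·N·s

(2)

In SI base units:
  (1) kg·m²·s⁻¹
  (2) [s] · [kg·m·s⁻²] = kg·m·s⁻¹
  (3) [kg·m²·s⁻²·A⁻¹] · [s·A] = kg·m²·s⁻¹
  (4) N·m·s = kg·m·s⁻²·m·s = kg·m²·s⁻¹
All reduce to kg·m²·s⁻¹ except (2), which is kg·m·s⁻¹.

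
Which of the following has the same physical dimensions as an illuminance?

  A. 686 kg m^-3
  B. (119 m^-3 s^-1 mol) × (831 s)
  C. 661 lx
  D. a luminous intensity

Reference: [illuminance] = m⁻²·cd.
Each option:
  A. kg·m⁻³
  B. [m⁻³·s⁻¹·mol] · [s] = m⁻³·mol
  C. lx = lm·m⁻² = m⁻²·cd  ← same
  D. [luminous intensity] = cd
Only C. matches m⁻²·cd.

C.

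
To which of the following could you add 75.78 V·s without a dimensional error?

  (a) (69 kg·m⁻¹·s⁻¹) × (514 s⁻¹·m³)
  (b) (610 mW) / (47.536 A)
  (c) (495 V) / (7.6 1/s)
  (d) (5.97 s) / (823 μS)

(c)

Reference: V·s = J·C⁻¹·s = kg·m²·s⁻²·A⁻¹.
Each option:
  (a) [kg·m⁻¹·s⁻¹] · [m³·s⁻¹] = kg·m²·s⁻²
  (b) [kg·m²·s⁻³] / [A] = kg·m²·s⁻³·A⁻¹
  (c) [kg·m²·s⁻³·A⁻¹] / [s⁻¹] = kg·m²·s⁻²·A⁻¹  ← same
  (d) [s] / [kg⁻¹·m⁻²·s³·A²] = kg·m²·s⁻²·A⁻²
Only (c) matches kg·m²·s⁻²·A⁻¹.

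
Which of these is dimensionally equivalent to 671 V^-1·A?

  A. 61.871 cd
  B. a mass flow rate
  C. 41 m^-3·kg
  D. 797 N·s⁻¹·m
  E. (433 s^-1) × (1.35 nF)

Reference: A·V⁻¹ = A·(J·C⁻¹)⁻¹ = kg⁻¹·m⁻²·s³·A².
Each option:
  A. cd
  B. [mass flow rate] = kg·s⁻¹
  C. kg·m⁻³
  D. N·m·s⁻¹ = kg·m·s⁻²·m·s⁻¹ = kg·m²·s⁻³
  E. [s⁻¹] · [kg⁻¹·m⁻²·s⁴·A²] = kg⁻¹·m⁻²·s³·A²  ← same
Only E. matches kg⁻¹·m⁻²·s³·A².

E.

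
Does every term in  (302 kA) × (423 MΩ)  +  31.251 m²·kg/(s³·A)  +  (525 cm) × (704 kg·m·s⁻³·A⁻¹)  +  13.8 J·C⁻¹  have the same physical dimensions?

Expand each in SI base units:
  (302 kA) × (423 MΩ):  [A] · [kg·m²·s⁻³·A⁻²] = kg·m²·s⁻³·A⁻¹
  31.251 m²·kg/(s³·A):  kg·m²·s⁻³·A⁻¹
  (525 cm) × (704 kg·m·s⁻³·A⁻¹):  [m] · [kg·m·s⁻³·A⁻¹] = kg·m²·s⁻³·A⁻¹
  13.8 J·C⁻¹:  J·C⁻¹ = N·m·(s·A)⁻¹ = kg·m²·s⁻³·A⁻¹
Every term reduces to kg·m²·s⁻³·A⁻¹.

Yes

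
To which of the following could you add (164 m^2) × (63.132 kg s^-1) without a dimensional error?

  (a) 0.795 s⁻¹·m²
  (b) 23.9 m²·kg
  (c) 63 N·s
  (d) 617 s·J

(d)

Reference: [m²] · [kg·s⁻¹] = kg·m²·s⁻¹.
Each option:
  (a) m²·s⁻¹
  (b) kg·m²
  (c) N·s = kg·m·s⁻²·s = kg·m·s⁻¹
  (d) J·s = N·m·s = kg·m²·s⁻¹  ← same
Only (d) matches kg·m²·s⁻¹.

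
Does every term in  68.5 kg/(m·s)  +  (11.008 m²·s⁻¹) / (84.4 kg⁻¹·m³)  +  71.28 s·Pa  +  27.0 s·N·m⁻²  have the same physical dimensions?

Expand each in SI base units:
  68.5 kg/(m·s):  kg·m⁻¹·s⁻¹
  (11.008 m²·s⁻¹) / (84.4 kg⁻¹·m³):  [m²·s⁻¹] / [kg⁻¹·m³] = kg·m⁻¹·s⁻¹
  71.28 s·Pa:  Pa·s = N·m⁻²·s = kg·m⁻¹·s⁻¹
  27.0 s·N·m⁻²:  N·s·m⁻² = kg·m·s⁻²·s·m⁻² = kg·m⁻¹·s⁻¹
Every term reduces to kg·m⁻¹·s⁻¹.

Yes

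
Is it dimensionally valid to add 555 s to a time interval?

Dimensions:
  555 s:  s
  a time interval:  [time interval] = s
Both are s, so they have the same dimensions and can be added.

Yes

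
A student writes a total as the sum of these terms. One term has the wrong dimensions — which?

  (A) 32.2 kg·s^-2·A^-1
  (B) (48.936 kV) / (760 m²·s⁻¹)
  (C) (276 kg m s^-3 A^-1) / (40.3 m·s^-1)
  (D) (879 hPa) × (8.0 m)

(D)

Reduce each to base SI dimensions:
  (A) kg·s⁻²·A⁻¹
  (B) [kg·m²·s⁻³·A⁻¹] / [m²·s⁻¹] = kg·s⁻²·A⁻¹
  (C) [kg·m·s⁻³·A⁻¹] / [m·s⁻¹] = kg·s⁻²·A⁻¹
  (D) [kg·m⁻¹·s⁻²] · [m] = kg·s⁻²
All reduce to kg·s⁻²·A⁻¹ except (D), which is kg·s⁻².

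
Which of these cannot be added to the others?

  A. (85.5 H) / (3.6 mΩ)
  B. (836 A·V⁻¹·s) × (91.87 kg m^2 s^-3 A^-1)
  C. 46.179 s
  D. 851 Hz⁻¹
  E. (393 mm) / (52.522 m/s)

Reduce each to base SI dimensions:
  A. [kg·m²·s⁻²·A⁻²] / [kg·m²·s⁻³·A⁻²] = s
  B. [kg⁻¹·m⁻²·s⁴·A²] · [kg·m²·s⁻³·A⁻¹] = s·A
  C. s
  D. Hz⁻¹ = (s⁻¹)⁻¹ = s
  E. [m] / [m·s⁻¹] = s
All reduce to s except B., which is s·A.

B.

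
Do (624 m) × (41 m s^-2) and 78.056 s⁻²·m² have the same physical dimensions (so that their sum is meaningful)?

Work out the base dimensions of each:
  (624 m) × (41 m s^-2):  [m] · [m·s⁻²] = m²·s⁻²
  78.056 s⁻²·m²:  m²·s⁻²
Both are m²·s⁻², so they have the same dimensions and can be added.

Yes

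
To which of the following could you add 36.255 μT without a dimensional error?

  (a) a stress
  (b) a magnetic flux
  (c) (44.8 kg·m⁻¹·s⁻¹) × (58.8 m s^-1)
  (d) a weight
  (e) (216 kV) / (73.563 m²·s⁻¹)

Reference: T = Wb·m⁻² = kg·s⁻²·A⁻¹.
Each option:
  (a) [stress] = kg·m⁻¹·s⁻²
  (b) [magnetic flux] = kg·m²·s⁻²·A⁻¹
  (c) [kg·m⁻¹·s⁻¹] · [m·s⁻¹] = kg·s⁻²
  (d) [weight] = kg·m·s⁻²
  (e) [kg·m²·s⁻³·A⁻¹] / [m²·s⁻¹] = kg·s⁻²·A⁻¹  ← same
Only (e) matches kg·s⁻²·A⁻¹.

(e)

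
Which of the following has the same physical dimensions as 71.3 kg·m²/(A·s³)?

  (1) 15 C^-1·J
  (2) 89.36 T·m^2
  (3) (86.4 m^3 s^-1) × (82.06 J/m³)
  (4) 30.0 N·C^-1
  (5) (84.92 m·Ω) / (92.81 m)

(1)

Reference: kg·m²·s⁻³·A⁻¹.
Each option:
  (1) J·C⁻¹ = N·m·(s·A)⁻¹ = kg·m²·s⁻³·A⁻¹  ← same
  (2) T·m² = Wb·m⁻²·m² = kg·m²·s⁻²·A⁻¹
  (3) [m³·s⁻¹] · [kg·m⁻¹·s⁻²] = kg·m²·s⁻³
  (4) N·C⁻¹ = kg·m·s⁻²·(s·A)⁻¹ = kg·m·s⁻³·A⁻¹
  (5) [kg·m³·s⁻³·A⁻²] / [m] = kg·m²·s⁻³·A⁻²
Only (1) matches kg·m²·s⁻³·A⁻¹.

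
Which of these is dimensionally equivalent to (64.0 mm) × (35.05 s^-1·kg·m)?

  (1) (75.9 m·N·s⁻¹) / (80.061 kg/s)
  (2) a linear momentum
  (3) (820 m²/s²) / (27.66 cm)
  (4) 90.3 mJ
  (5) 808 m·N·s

(5)

Reference: [m] · [kg·m·s⁻¹] = kg·m²·s⁻¹.
Each option:
  (1) [kg·m²·s⁻³] / [kg·s⁻¹] = m²·s⁻²
  (2) [linear momentum] = kg·m·s⁻¹
  (3) [m²·s⁻²] / [m] = m·s⁻²
  (4) J = N·m = kg·m²·s⁻²
  (5) N·m·s = kg·m·s⁻²·m·s = kg·m²·s⁻¹  ← same
Only (5) matches kg·m²·s⁻¹.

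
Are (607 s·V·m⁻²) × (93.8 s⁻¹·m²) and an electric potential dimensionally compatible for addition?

Yes

Work out the base dimensions of each:
  (607 s·V·m⁻²) × (93.8 s⁻¹·m²):  [kg·s⁻²·A⁻¹] · [m²·s⁻¹] = kg·m²·s⁻³·A⁻¹
  an electric potential:  [electric potential] = kg·m²·s⁻³·A⁻¹
Both are kg·m²·s⁻³·A⁻¹, so they have the same dimensions and can be added.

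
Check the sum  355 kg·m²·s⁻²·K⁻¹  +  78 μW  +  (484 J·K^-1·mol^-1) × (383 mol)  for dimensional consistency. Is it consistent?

No

In SI base units:
  355 kg·m²·s⁻²·K⁻¹:  kg·m²·s⁻²·K⁻¹
  78 μW:  W = J·s⁻¹ = kg·m²·s⁻³
  (484 J·K^-1·mol^-1) × (383 mol):  [kg·m²·s⁻²·K⁻¹·mol⁻¹] · [mol] = kg·m²·s⁻²·K⁻¹
The terms do not share a single dimension (kg·m²·s⁻²·K⁻¹ vs kg·m²·s⁻³).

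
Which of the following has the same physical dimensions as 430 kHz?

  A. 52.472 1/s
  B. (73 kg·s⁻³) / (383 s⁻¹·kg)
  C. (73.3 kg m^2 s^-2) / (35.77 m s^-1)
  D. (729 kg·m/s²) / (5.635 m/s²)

A.

Reference: Hz = s⁻¹.
Each option:
  A. s⁻¹  ← same
  B. [kg·s⁻³] / [kg·s⁻¹] = s⁻²
  C. [kg·m²·s⁻²] / [m·s⁻¹] = kg·m·s⁻¹
  D. [kg·m·s⁻²] / [m·s⁻²] = kg
Only A. matches s⁻¹.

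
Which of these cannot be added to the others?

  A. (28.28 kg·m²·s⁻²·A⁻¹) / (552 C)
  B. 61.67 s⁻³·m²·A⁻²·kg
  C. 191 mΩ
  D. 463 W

Work out the base dimensions of each:
  A. [kg·m²·s⁻²·A⁻¹] / [s·A] = kg·m²·s⁻³·A⁻²
  B. kg·m²·s⁻³·A⁻²
  C. Ω = V·A⁻¹ = kg·m²·s⁻³·A⁻²
  D. W = J·s⁻¹ = kg·m²·s⁻³
All reduce to kg·m²·s⁻³·A⁻² except D., which is kg·m²·s⁻³.

D.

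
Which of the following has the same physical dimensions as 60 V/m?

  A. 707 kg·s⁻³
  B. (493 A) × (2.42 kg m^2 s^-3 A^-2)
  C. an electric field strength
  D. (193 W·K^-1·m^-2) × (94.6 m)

C.

Reference: V·m⁻¹ = J·C⁻¹·m⁻¹ = kg·m·s⁻³·A⁻¹.
Each option:
  A. kg·s⁻³
  B. [A] · [kg·m²·s⁻³·A⁻²] = kg·m²·s⁻³·A⁻¹
  C. [electric field strength] = kg·m·s⁻³·A⁻¹  ← same
  D. [kg·s⁻³·K⁻¹] · [m] = kg·m·s⁻³·K⁻¹
Only C. matches kg·m·s⁻³·A⁻¹.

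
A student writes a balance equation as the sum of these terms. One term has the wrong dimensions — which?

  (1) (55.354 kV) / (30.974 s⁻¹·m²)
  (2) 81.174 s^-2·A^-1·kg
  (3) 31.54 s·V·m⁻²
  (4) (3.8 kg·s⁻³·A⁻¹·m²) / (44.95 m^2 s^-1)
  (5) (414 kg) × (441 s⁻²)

(5)

Expand each in SI base units:
  (1) [kg·m²·s⁻³·A⁻¹] / [m²·s⁻¹] = kg·s⁻²·A⁻¹
  (2) kg·s⁻²·A⁻¹
  (3) V·s·m⁻² = J·C⁻¹·s·m⁻² = kg·s⁻²·A⁻¹
  (4) [kg·m²·s⁻³·A⁻¹] / [m²·s⁻¹] = kg·s⁻²·A⁻¹
  (5) [kg] · [s⁻²] = kg·s⁻²
All reduce to kg·s⁻²·A⁻¹ except (5), which is kg·s⁻².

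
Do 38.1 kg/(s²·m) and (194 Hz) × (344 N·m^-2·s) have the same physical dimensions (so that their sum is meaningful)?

Yes

Dimensions:
  38.1 kg/(s²·m):  kg·m⁻¹·s⁻²
  (194 Hz) × (344 N·m^-2·s):  [s⁻¹] · [kg·m⁻¹·s⁻¹] = kg·m⁻¹·s⁻²
Both are kg·m⁻¹·s⁻², so they have the same dimensions and can be added.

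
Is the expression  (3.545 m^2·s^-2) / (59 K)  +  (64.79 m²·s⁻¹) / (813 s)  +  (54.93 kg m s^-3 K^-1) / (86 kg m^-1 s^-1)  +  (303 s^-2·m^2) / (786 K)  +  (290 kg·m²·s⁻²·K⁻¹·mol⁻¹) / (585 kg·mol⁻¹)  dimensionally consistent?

Dimensions:
  (3.545 m^2·s^-2) / (59 K):  [m²·s⁻²] / [K] = m²·s⁻²·K⁻¹
  (64.79 m²·s⁻¹) / (813 s):  [m²·s⁻¹] / [s] = m²·s⁻²
  (54.93 kg m s^-3 K^-1) / (86 kg m^-1 s^-1):  [kg·m·s⁻³·K⁻¹] / [kg·m⁻¹·s⁻¹] = m²·s⁻²·K⁻¹
  (303 s^-2·m^2) / (786 K):  [m²·s⁻²] / [K] = m²·s⁻²·K⁻¹
  (290 kg·m²·s⁻²·K⁻¹·mol⁻¹) / (585 kg·mol⁻¹):  [kg·m²·s⁻²·K⁻¹·mol⁻¹] / [kg·mol⁻¹] = m²·s⁻²·K⁻¹
The terms do not share a single dimension (m²·s⁻² vs m²·s⁻²·K⁻¹).

No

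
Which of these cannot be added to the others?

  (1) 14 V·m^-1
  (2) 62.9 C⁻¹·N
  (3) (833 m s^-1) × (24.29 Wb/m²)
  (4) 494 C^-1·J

(4)

Reduce each to base SI dimensions:
  (1) V·m⁻¹ = J·C⁻¹·m⁻¹ = kg·m·s⁻³·A⁻¹
  (2) N·C⁻¹ = kg·m·s⁻²·(s·A)⁻¹ = kg·m·s⁻³·A⁻¹
  (3) [m·s⁻¹] · [kg·s⁻²·A⁻¹] = kg·m·s⁻³·A⁻¹
  (4) J·C⁻¹ = N·m·(s·A)⁻¹ = kg·m²·s⁻³·A⁻¹
All reduce to kg·m·s⁻³·A⁻¹ except (4), which is kg·m²·s⁻³·A⁻¹.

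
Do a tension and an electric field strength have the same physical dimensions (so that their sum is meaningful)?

No

Work out the base dimensions of each:
  a tension:  [tension] = kg·m·s⁻²
  an electric field strength:  [electric field strength] = kg·m·s⁻³·A⁻¹
kg·m·s⁻² ≠ kg·m·s⁻³·A⁻¹, so they cannot be added.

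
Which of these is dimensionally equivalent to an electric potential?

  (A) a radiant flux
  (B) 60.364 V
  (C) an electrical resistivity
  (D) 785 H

(B)

Reference: [electric potential] = kg·m²·s⁻³·A⁻¹.
Each option:
  (A) [radiant flux] = kg·m²·s⁻³
  (B) V = J·C⁻¹ = kg·m²·s⁻³·A⁻¹  ← same
  (C) [electrical resistivity] = kg·m³·s⁻³·A⁻²
  (D) H = V·s·A⁻¹ = kg·m²·s⁻²·A⁻²
Only (B) matches kg·m²·s⁻³·A⁻¹.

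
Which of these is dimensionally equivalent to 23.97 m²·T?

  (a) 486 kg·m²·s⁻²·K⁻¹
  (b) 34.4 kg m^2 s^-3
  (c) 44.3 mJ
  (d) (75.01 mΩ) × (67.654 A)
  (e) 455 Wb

Reference: T·m² = Wb·m⁻²·m² = kg·m²·s⁻²·A⁻¹.
Each option:
  (a) kg·m²·s⁻²·K⁻¹
  (b) kg·m²·s⁻³
  (c) J = N·m = kg·m²·s⁻²
  (d) [kg·m²·s⁻³·A⁻²] · [A] = kg·m²·s⁻³·A⁻¹
  (e) Wb = V·s = kg·m²·s⁻²·A⁻¹  ← same
Only (e) matches kg·m²·s⁻²·A⁻¹.

(e)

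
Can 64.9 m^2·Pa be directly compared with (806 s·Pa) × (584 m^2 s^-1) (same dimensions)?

In SI base units:
  64.9 m^2·Pa:  Pa·m² = N·m⁻²·m² = kg·m·s⁻²
  (806 s·Pa) × (584 m^2 s^-1):  [kg·m⁻¹·s⁻¹] · [m²·s⁻¹] = kg·m·s⁻²
Both are kg·m·s⁻², so they have the same dimensions and can be added.

Yes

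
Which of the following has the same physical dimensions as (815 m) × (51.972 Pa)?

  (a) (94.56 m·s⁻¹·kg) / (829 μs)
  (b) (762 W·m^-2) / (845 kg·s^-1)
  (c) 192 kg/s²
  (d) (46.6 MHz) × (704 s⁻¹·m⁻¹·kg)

Reference: [m] · [kg·m⁻¹·s⁻²] = kg·s⁻².
Each option:
  (a) [kg·m·s⁻¹] / [s] = kg·m·s⁻²
  (b) [kg·s⁻³] / [kg·s⁻¹] = s⁻²
  (c) kg·s⁻²  ← same
  (d) [s⁻¹] · [kg·m⁻¹·s⁻¹] = kg·m⁻¹·s⁻²
Only (c) matches kg·s⁻².

(c)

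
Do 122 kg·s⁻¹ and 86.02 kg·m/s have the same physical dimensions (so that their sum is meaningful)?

No

Expand each in SI base units:
  122 kg·s⁻¹:  kg·s⁻¹
  86.02 kg·m/s:  kg·m·s⁻¹
kg·s⁻¹ ≠ kg·m·s⁻¹, so they cannot be added.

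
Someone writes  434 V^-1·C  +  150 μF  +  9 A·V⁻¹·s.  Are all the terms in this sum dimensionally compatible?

In SI base units:
  434 V^-1·C:  C·V⁻¹ = s·A·(J·C⁻¹)⁻¹ = kg⁻¹·m⁻²·s⁴·A²
  150 μF:  F = C·V⁻¹ = kg⁻¹·m⁻²·s⁴·A²
  9 A·V⁻¹·s:  A·s·V⁻¹ = A·s·(J·C⁻¹)⁻¹ = kg⁻¹·m⁻²·s⁴·A²
Every term reduces to kg⁻¹·m⁻²·s⁴·A².

Yes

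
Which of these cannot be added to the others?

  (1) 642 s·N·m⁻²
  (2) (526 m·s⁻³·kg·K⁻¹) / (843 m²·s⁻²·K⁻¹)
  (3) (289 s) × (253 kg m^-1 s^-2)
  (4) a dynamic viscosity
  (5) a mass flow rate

(5)

In SI base units:
  (1) N·s·m⁻² = kg·m·s⁻²·s·m⁻² = kg·m⁻¹·s⁻¹
  (2) [kg·m·s⁻³·K⁻¹] / [m²·s⁻²·K⁻¹] = kg·m⁻¹·s⁻¹
  (3) [s] · [kg·m⁻¹·s⁻²] = kg·m⁻¹·s⁻¹
  (4) [dynamic viscosity] = kg·m⁻¹·s⁻¹
  (5) [mass flow rate] = kg·s⁻¹
All reduce to kg·m⁻¹·s⁻¹ except (5), which is kg·s⁻¹.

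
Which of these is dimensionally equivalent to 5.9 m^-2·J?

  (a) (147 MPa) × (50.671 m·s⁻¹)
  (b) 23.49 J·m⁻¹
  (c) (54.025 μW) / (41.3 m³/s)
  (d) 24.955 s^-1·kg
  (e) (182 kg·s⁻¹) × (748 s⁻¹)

(e)

Reference: J·m⁻² = N·m·m⁻² = kg·s⁻².
Each option:
  (a) [kg·m⁻¹·s⁻²] · [m·s⁻¹] = kg·s⁻³
  (b) J·m⁻¹ = N·m·m⁻¹ = kg·m·s⁻²
  (c) [kg·m²·s⁻³] / [m³·s⁻¹] = kg·m⁻¹·s⁻²
  (d) kg·s⁻¹
  (e) [kg·s⁻¹] · [s⁻¹] = kg·s⁻²  ← same
Only (e) matches kg·s⁻².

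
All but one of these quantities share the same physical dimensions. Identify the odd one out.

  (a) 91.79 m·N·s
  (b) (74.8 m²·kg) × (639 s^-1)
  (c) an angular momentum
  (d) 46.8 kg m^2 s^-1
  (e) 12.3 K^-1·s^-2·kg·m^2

(e)

Expand each in SI base units:
  (a) N·m·s = kg·m·s⁻²·m·s = kg·m²·s⁻¹
  (b) [kg·m²] · [s⁻¹] = kg·m²·s⁻¹
  (c) [angular momentum] = kg·m²·s⁻¹
  (d) kg·m²·s⁻¹
  (e) kg·m²·s⁻²·K⁻¹
All reduce to kg·m²·s⁻¹ except (e), which is kg·m²·s⁻²·K⁻¹.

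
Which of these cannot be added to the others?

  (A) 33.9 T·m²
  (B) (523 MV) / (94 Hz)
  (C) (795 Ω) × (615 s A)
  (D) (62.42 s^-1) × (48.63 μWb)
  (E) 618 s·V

(D)

In SI base units:
  (A) T·m² = Wb·m⁻²·m² = kg·m²·s⁻²·A⁻¹
  (B) [kg·m²·s⁻³·A⁻¹] / [s⁻¹] = kg·m²·s⁻²·A⁻¹
  (C) [kg·m²·s⁻³·A⁻²] · [s·A] = kg·m²·s⁻²·A⁻¹
  (D) [s⁻¹] · [kg·m²·s⁻²·A⁻¹] = kg·m²·s⁻³·A⁻¹
  (E) V·s = J·C⁻¹·s = kg·m²·s⁻²·A⁻¹
All reduce to kg·m²·s⁻²·A⁻¹ except (D), which is kg·m²·s⁻³·A⁻¹.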